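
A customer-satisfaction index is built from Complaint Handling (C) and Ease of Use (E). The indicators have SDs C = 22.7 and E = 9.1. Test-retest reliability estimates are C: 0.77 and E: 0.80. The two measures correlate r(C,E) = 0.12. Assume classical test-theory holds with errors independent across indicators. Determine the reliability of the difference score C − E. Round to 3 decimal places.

0.754

Var(C−E) = 22.7² + 9.1² − 2·22.7·9.1·0.12 = 598.1 − 49.5768 = 548.523.
Under uncorrelated errors the observed covariances equal the true-score covariances, so only the own-variance terms attenuate.
True-score variance = [22.7²·0.77 + 9.1²·0.80] − 49.5768 = 463.021 − 49.5768 = 413.445.
Reliability = 413.445 / 548.523 = 0.754.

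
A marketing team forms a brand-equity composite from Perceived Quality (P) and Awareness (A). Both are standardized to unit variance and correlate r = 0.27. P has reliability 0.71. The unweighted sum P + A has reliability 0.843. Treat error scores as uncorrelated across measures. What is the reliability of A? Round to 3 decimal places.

0.891

Var(P+A) = 2 + 2·0.27 = 2.540.
True-score variance = ρ_P + ρ_A + 2·0.27, so 0.843 = (0.71 + ρ_A + 0.54) / 2.540.
ρ_A = 0.843·2.540 − 0.71 − 0.54 = 0.891.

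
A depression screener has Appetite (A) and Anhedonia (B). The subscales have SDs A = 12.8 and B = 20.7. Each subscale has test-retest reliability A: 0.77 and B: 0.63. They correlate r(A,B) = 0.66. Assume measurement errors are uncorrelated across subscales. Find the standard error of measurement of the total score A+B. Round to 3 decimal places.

Var(total) = 592.33 + 349.747 = 942.077.
True-score variance = 396.106 + 349.747 = 745.853, so reliability = 0.7917.
Error variance = 942.077 − 745.853 = 196.225; SEM = √196.225 = 14.008.

14.008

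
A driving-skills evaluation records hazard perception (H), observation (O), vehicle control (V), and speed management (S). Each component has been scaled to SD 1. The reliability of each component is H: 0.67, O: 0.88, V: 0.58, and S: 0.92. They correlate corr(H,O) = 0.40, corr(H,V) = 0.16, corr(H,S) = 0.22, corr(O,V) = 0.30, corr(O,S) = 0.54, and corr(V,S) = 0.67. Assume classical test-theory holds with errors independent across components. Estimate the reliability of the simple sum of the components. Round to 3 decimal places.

Var(H+O+V+S) = 4 + 2·[0.40 + 0.16 + 0.22 + 0.30 + 0.54 + 0.67] = 4 + 4.58 = 8.58.
With uncorrelated errors the cross-covariances are all true-score covariance, so they carry over unchanged; only the diagonal terms shrink to ρᵢσᵢ².
True-score variance = [0.67 + 0.88 + 0.58 + 0.92] + 4.58 = 3.05 + 4.58 = 7.63.
Reliability = 7.63 / 8.58 = 0.889.

0.889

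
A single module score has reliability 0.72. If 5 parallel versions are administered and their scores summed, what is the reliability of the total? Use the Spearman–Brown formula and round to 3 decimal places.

0.928

ρ_k = kρ / (1 + (k−1)ρ) = 5·0.72 / (1 + 4·0.72) = 3.600 / 3.880 = 0.928.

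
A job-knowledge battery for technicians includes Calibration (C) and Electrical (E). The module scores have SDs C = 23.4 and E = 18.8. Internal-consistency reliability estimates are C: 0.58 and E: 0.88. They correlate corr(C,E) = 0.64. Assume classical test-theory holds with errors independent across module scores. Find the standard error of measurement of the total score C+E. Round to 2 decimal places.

Var(total) = 901 + 563.098 = 1464.1.
True-score variance = 628.612 + 563.098 = 1191.71, so reliability = 0.8140.
Error variance = 1464.1 − 1191.71 = 272.388; SEM = √272.388 = 16.50.

16.50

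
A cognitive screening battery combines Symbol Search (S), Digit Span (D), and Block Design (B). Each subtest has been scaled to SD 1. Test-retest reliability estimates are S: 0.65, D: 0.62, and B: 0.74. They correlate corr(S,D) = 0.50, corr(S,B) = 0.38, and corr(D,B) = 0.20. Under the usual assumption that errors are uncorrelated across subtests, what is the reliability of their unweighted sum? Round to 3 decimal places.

0.808

Var(S+D+B) = 3 + 2·[0.50 + 0.38 + 0.20] = 3 + 2.16 = 5.16.
With uncorrelated errors the cross-covariances are all true-score covariance, so they carry over unchanged; only the diagonal terms shrink to ρᵢσᵢ².
True-score variance = [0.65 + 0.62 + 0.74] + 2.16 = 2.01 + 2.16 = 4.17.
Reliability = 4.17 / 5.16 = 0.808.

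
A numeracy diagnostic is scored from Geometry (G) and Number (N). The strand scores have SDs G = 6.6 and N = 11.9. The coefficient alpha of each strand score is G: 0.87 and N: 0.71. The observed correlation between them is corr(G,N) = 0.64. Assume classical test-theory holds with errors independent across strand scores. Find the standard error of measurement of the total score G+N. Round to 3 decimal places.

Var(total) = 185.17 + 100.531 = 285.701.
True-score variance = 138.44 + 100.531 = 238.971, so reliability = 0.8364.
Error variance = 285.701 − 238.971 = 46.7297; SEM = √46.7297 = 6.836.

6.836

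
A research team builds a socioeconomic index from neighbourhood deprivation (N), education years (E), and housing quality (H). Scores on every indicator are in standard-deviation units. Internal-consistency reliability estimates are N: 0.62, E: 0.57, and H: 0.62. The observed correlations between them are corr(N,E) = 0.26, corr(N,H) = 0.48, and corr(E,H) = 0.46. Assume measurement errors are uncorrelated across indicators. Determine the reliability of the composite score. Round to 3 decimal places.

Var(N+E+H) = 3 + 2·[0.26 + 0.48 + 0.46] = 3 + 2.4 = 5.4.
Because errors are independent across components, Cov(Tᵢ,Tⱼ) = Cov(Xᵢ,Xⱼ); the off-diagonal part of the true-score variance is the same as above.
True-score variance = [0.62 + 0.57 + 0.62] + 2.4 = 1.81 + 2.4 = 4.21.
Reliability = 4.21 / 5.4 = 0.780.

0.780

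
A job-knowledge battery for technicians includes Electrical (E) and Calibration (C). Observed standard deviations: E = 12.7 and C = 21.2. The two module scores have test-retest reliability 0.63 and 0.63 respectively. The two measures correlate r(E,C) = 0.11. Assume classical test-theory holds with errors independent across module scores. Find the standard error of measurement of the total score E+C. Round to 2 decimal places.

15.03

Var(total) = 610.73 + 59.2328 = 669.963.
True-score variance = 384.76 + 59.2328 = 443.993, so reliability = 0.6627.
Error variance = 669.963 − 443.993 = 225.97; SEM = √225.97 = 15.03.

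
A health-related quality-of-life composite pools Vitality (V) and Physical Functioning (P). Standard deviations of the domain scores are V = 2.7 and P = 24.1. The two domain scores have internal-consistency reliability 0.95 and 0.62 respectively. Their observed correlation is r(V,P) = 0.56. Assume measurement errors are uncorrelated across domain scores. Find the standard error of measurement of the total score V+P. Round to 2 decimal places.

14.87

Var(total) = 588.1 + 72.8784 = 660.978.
True-score variance = 367.028 + 72.8784 = 439.906, so reliability = 0.6655.
Error variance = 660.978 − 439.906 = 221.072; SEM = √221.072 = 14.87.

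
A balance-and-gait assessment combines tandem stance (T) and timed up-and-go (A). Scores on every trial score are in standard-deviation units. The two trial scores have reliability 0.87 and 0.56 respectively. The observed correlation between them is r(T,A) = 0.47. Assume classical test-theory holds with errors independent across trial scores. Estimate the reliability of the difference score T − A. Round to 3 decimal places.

0.462

Var(T−A) = 1 + 1 − 2·0.47 = 2 − 0.94 = 1.06.
With uncorrelated errors the cross-covariances are all true-score covariance, so they carry over unchanged; only the diagonal terms shrink to ρᵢσᵢ².
True-score variance = [0.87 + 0.56] − 0.94 = 1.43 − 0.94 = 0.49.
Reliability = 0.49 / 1.06 = 0.462.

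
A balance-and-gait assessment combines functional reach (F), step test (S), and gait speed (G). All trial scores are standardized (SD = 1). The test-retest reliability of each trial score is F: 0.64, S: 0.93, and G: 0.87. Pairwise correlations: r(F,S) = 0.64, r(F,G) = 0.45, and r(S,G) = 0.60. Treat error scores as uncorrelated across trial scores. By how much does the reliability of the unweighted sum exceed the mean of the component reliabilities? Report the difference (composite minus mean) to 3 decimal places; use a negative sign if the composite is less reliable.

Var(sum) = 3 + 3.38 = 6.38; true-score variance = 2.44 + 3.38 = 5.82; composite reliability = 0.9122.
Mean component reliability = 0.8133.
Difference = 0.9122 − 0.8133 = 0.099.

0.099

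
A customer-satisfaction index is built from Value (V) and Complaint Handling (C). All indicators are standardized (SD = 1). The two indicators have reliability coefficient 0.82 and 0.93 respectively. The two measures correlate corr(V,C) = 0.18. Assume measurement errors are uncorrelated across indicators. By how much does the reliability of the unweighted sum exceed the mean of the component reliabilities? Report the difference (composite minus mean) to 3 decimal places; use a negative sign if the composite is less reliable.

Var(sum) = 2 + 0.36 = 2.36; true-score variance = 1.75 + 0.36 = 2.11; composite reliability = 0.8941.
Mean component reliability = 0.8750.
Difference = 0.8941 − 0.8750 = 0.019.

0.019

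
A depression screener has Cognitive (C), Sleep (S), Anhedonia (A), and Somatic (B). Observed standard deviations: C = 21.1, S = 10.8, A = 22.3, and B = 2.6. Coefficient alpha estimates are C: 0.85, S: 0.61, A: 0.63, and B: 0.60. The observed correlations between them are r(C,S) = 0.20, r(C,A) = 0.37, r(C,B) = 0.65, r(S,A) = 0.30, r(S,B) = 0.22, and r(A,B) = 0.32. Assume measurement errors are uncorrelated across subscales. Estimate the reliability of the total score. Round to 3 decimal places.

0.831

Var(C+S+A+B) = 21.1² + 10.8² + 22.3² + 2.6² + 2·[21.1·10.8·0.20 + 21.1·22.3·0.37 + 21.1·2.6·0.65 + 10.8·22.3·0.30 + 10.8·2.6·0.22 + 22.3·2.6·0.32] = 1065.9 + 704.629 = 1770.53.
Under uncorrelated errors the observed covariances equal the true-score covariances, so only the own-variance terms attenuate.
True-score variance = [21.1²·0.85 + 10.8²·0.61 + 22.3²·0.63 + 2.6²·0.60] + 704.629 = 766.928 + 704.629 = 1471.56.
Reliability = 1471.56 / 1770.53 = 0.831.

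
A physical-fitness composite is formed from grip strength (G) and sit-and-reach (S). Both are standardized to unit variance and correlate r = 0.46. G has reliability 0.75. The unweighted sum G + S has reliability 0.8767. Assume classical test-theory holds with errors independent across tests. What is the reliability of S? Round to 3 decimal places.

0.890

Var(G+S) = 2 + 2·0.46 = 2.920.
True-score variance = ρ_G + ρ_S + 2·0.46, so 0.8767 = (0.75 + ρ_S + 0.92) / 2.920.
ρ_S = 0.8767·2.920 − 0.75 − 0.92 = 0.890.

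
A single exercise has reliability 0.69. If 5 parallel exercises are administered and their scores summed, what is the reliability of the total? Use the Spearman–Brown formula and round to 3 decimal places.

ρ_k = kρ / (1 + (k−1)ρ) = 5·0.69 / (1 + 4·0.69) = 3.450 / 3.760 = 0.918.

0.918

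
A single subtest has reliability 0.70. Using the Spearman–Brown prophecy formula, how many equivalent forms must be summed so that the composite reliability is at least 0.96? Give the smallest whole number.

k ≥ ρ*(1−ρ₁)/(ρ₁(1−ρ*)) = 0.96·0.30 / (0.70·0.04) = 10.286.
Smallest integer k = 11.

11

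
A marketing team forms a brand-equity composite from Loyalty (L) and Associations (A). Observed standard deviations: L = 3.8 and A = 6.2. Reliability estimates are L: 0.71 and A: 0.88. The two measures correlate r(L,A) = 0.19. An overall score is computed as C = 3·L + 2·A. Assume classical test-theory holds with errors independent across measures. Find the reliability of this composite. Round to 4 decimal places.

0.8336

Var(C) = 3²·3.8² + 2²·6.2² + 2·[6·3.8·6.2·0.19] = 283.72 + 53.7168 = 337.437.
With uncorrelated errors the cross-covariances are all true-score covariance, so they carry over unchanged; only the diagonal terms shrink to ρᵢσᵢ².
True-score variance = [3²·3.8²·0.71 + 2²·6.2²·0.88] + 53.7168 = 227.58 + 53.7168 = 281.297.
Reliability = 281.297 / 337.437 = 0.8336.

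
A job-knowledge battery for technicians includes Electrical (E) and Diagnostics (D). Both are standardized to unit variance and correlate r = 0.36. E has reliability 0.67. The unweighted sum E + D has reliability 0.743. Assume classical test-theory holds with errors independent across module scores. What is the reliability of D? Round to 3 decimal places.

Var(E+D) = 2 + 2·0.36 = 2.720.
True-score variance = ρ_E + ρ_D + 2·0.36, so 0.743 = (0.67 + ρ_D + 0.72) / 2.720.
ρ_D = 0.743·2.720 − 0.67 − 0.72 = 0.631.

0.631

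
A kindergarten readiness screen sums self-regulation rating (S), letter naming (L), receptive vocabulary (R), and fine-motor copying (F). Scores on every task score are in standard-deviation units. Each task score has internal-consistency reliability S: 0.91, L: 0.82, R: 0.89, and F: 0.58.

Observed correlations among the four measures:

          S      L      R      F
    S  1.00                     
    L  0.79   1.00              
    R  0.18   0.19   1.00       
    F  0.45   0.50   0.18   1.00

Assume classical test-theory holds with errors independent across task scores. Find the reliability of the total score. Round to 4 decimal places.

Var(S+L+R+F) = 4 + 2·[0.79 + 0.18 + 0.45 + 0.19 + 0.50 + 0.18] = 4 + 4.58 = 8.58.
Under uncorrelated errors the observed covariances equal the true-score covariances, so only the own-variance terms attenuate.
True-score variance = [0.91 + 0.82 + 0.89 + 0.58] + 4.58 = 3.2 + 4.58 = 7.78.
Reliability = 7.78 / 8.58 = 0.9068.

0.9068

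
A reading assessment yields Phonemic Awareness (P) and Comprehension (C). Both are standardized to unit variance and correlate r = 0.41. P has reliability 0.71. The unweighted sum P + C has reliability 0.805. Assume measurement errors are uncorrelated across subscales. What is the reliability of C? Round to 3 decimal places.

Var(P+C) = 2 + 2·0.41 = 2.820.
True-score variance = ρ_P + ρ_C + 2·0.41, so 0.805 = (0.71 + ρ_C + 0.82) / 2.820.
ρ_C = 0.805·2.820 − 0.71 − 0.82 = 0.740.

0.740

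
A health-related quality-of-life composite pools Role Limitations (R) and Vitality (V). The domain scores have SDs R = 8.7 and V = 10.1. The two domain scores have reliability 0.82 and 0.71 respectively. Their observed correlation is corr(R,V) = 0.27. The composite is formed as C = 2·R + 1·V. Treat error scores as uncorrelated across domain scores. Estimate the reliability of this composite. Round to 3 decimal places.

Var(C) = 2²·8.7² + 10.1² + 2·[2·8.7·10.1·0.27] = 404.77 + 94.8996 = 499.67.
Because errors are independent across components, Cov(Tᵢ,Tⱼ) = Cov(Xᵢ,Xⱼ); the off-diagonal part of the true-score variance is the same as above.
True-score variance = [2²·8.7²·0.82 + 10.1²·0.71] + 94.8996 = 320.69 + 94.8996 = 415.59.
Reliability = 415.59 / 499.67 = 0.832.

0.832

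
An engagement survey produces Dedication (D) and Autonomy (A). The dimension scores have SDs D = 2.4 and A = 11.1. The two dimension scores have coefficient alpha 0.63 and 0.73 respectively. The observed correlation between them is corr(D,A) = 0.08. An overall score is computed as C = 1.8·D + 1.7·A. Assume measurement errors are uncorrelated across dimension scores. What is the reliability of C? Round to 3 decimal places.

Var(C) = 1.8²·2.4² + 1.7²·11.1² + 2·[3.06·2.4·11.1·0.08] = 374.739 + 13.0429 = 387.782.
Under uncorrelated errors the observed covariances equal the true-score covariances, so only the own-variance terms attenuate.
True-score variance = [1.8²·2.4²·0.63 + 1.7²·11.1²·0.73] + 13.0429 = 271.693 + 13.0429 = 284.736.
Reliability = 284.736 / 387.782 = 0.734.

0.734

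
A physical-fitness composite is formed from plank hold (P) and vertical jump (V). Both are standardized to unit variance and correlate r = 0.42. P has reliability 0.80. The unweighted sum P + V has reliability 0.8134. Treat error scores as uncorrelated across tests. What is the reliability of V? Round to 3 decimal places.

0.670

Var(P+V) = 2 + 2·0.42 = 2.840.
True-score variance = ρ_P + ρ_V + 2·0.42, so 0.8134 = (0.80 + ρ_V + 0.84) / 2.840.
ρ_V = 0.8134·2.840 − 0.80 − 0.84 = 0.670.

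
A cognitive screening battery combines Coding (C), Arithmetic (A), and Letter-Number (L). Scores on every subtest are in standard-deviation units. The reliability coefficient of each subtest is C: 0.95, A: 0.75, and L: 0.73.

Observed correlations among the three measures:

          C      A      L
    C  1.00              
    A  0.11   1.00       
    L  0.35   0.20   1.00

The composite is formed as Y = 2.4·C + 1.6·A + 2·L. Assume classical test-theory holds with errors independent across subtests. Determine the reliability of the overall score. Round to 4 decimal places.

Var(Y) = 2.4² + 1.6² + 2² + 2·[3.84·0.11 + 4.8·0.35 + 3.2·0.20] = 12.32 + 5.4848 = 17.8048.
Under uncorrelated errors the observed covariances equal the true-score covariances, so only the own-variance terms attenuate.
True-score variance = [2.4²·0.95 + 1.6²·0.75 + 2²·0.73] + 5.4848 = 10.312 + 5.4848 = 15.7968.
Reliability = 15.7968 / 17.8048 = 0.8872.

0.8872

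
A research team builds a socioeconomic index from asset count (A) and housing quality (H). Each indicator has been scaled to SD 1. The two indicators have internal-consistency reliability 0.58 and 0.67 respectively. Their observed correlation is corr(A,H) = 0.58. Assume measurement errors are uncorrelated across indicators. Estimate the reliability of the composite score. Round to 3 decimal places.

0.763

Var(A+H) = 2 + 2·[0.58] = 2 + 1.16 = 3.16.
Under uncorrelated errors the observed covariances equal the true-score covariances, so only the own-variance terms attenuate.
True-score variance = [0.58 + 0.67] + 1.16 = 1.25 + 1.16 = 2.41.
Reliability = 2.41 / 3.16 = 0.763.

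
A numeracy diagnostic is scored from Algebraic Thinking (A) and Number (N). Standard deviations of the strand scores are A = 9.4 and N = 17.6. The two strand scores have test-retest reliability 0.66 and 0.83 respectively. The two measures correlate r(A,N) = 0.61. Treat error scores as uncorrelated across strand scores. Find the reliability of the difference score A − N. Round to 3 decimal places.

0.579

Var(A−N) = 9.4² + 17.6² − 2·9.4·17.6·0.61 = 398.12 − 201.837 = 196.283.
Under uncorrelated errors the observed covariances equal the true-score covariances, so only the own-variance terms attenuate.
True-score variance = [9.4²·0.66 + 17.6²·0.83] − 201.837 = 315.418 − 201.837 = 113.582.
Reliability = 113.582 / 196.283 = 0.579.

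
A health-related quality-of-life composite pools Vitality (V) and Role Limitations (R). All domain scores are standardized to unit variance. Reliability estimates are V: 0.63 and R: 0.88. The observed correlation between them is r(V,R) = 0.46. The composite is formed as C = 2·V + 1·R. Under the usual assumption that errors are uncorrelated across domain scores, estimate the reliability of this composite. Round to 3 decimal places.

0.766

Var(C) = 2² + 1 + 2·[2·0.46] = 5 + 1.84 = 6.84.
With uncorrelated errors the cross-covariances are all true-score covariance, so they carry over unchanged; only the diagonal terms shrink to ρᵢσᵢ².
True-score variance = [2²·0.63 + 0.88] + 1.84 = 3.4 + 1.84 = 5.24.
Reliability = 5.24 / 6.84 = 0.766.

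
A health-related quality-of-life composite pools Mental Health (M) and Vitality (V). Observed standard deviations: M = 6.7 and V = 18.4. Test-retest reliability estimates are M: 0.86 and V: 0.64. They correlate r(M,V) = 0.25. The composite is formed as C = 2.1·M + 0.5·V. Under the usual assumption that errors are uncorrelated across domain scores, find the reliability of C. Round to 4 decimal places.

0.8325

Var(C) = 2.1²·6.7² + 0.5²·18.4² + 2·[1.05·6.7·18.4·0.25] = 282.605 + 64.722 = 347.327.
With uncorrelated errors the cross-covariances are all true-score covariance, so they carry over unchanged; only the diagonal terms shrink to ρᵢσᵢ².
True-score variance = [2.1²·6.7²·0.86 + 0.5²·18.4²·0.64] + 64.722 = 224.419 + 64.722 = 289.141.
Reliability = 289.141 / 347.327 = 0.8325.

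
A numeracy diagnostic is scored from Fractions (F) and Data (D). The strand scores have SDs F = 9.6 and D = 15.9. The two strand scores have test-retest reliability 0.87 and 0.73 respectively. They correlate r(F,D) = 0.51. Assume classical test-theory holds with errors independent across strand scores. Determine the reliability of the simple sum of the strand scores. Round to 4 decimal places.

Var(F+D) = 9.6² + 15.9² + 2·[9.6·15.9·0.51] = 344.97 + 155.693 = 500.663.
With uncorrelated errors the cross-covariances are all true-score covariance, so they carry over unchanged; only the diagonal terms shrink to ρᵢσᵢ².
True-score variance = [9.6²·0.87 + 15.9²·0.73] + 155.693 = 264.731 + 155.693 = 420.423.
Reliability = 420.423 / 500.663 = 0.8397.

0.8397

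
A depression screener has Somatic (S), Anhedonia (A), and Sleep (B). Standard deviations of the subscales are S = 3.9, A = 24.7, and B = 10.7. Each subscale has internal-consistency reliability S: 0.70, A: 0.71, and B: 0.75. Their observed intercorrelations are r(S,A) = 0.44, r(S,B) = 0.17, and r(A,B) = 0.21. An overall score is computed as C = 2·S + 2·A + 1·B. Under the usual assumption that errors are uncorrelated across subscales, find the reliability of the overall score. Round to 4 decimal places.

0.7646

Var(C) = 2²·3.9² + 2²·24.7² + 10.7² + 2·[4·3.9·24.7·0.44 + 2·3.9·10.7·0.17 + 2·24.7·10.7·0.21] = 2615.69 + 589.462 = 3205.15.
Under uncorrelated errors the observed covariances equal the true-score covariances, so only the own-variance terms attenuate.
True-score variance = [2²·3.9²·0.70 + 2²·24.7²·0.71 + 10.7²·0.75] + 589.462 = 1861.11 + 589.462 = 2450.57.
Reliability = 2450.57 / 3205.15 = 0.7646.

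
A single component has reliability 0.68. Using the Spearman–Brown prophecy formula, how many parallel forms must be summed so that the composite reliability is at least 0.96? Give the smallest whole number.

12

k ≥ ρ*(1−ρ₁)/(ρ₁(1−ρ*)) = 0.96·0.32 / (0.68·0.04) = 11.294.
Smallest integer k = 12.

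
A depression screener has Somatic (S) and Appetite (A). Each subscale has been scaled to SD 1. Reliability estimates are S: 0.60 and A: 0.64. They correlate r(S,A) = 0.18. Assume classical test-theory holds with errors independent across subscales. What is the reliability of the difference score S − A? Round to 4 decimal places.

Var(S−A) = 1 + 1 − 2·0.18 = 2 − 0.36 = 1.64.
With uncorrelated errors the cross-covariances are all true-score covariance, so they carry over unchanged; only the diagonal terms shrink to ρᵢσᵢ².
True-score variance = [0.60 + 0.64] − 0.36 = 1.24 − 0.36 = 0.88.
Reliability = 0.88 / 1.64 = 0.5366.

0.5366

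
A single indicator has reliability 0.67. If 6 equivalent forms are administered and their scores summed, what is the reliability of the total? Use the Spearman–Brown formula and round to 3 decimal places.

ρ_k = kρ / (1 + (k−1)ρ) = 6·0.67 / (1 + 5·0.67) = 4.020 / 4.350 = 0.924.

0.924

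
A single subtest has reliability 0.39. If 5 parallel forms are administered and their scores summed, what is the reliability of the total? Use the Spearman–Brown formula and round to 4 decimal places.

ρ_k = kρ / (1 + (k−1)ρ) = 5·0.39 / (1 + 4·0.39) = 1.950 / 2.560 = 0.7617.

0.7617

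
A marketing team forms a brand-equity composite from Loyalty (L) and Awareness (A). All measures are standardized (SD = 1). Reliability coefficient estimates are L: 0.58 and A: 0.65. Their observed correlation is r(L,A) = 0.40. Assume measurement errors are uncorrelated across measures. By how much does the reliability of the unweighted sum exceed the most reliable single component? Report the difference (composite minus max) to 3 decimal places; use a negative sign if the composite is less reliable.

Var(sum) = 2 + 0.8 = 2.8; true-score variance = 1.23 + 0.8 = 2.03; composite reliability = 0.7250.
Max component reliability = 0.6500.
Difference = 0.7250 − 0.6500 = 0.075.

0.075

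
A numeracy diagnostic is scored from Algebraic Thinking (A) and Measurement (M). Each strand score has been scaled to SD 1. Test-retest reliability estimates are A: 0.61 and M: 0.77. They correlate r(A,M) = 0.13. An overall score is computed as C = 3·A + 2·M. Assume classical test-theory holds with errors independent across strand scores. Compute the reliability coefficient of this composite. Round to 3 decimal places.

0.696

Var(C) = 3² + 2² + 2·[6·0.13] = 13 + 1.56 = 14.56.
Under uncorrelated errors the observed covariances equal the true-score covariances, so only the own-variance terms attenuate.
True-score variance = [3²·0.61 + 2²·0.77] + 1.56 = 8.57 + 1.56 = 10.13.
Reliability = 10.13 / 14.56 = 0.696.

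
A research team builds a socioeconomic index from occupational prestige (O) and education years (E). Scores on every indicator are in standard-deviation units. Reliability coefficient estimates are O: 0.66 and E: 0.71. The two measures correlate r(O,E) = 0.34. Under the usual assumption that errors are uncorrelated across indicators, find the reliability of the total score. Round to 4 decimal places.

Var(O+E) = 2 + 2·[0.34] = 2 + 0.68 = 2.68.
Because errors are independent across components, Cov(Tᵢ,Tⱼ) = Cov(Xᵢ,Xⱼ); the off-diagonal part of the true-score variance is the same as above.
True-score variance = [0.66 + 0.71] + 0.68 = 1.37 + 0.68 = 2.05.
Reliability = 2.05 / 2.68 = 0.7649.

0.7649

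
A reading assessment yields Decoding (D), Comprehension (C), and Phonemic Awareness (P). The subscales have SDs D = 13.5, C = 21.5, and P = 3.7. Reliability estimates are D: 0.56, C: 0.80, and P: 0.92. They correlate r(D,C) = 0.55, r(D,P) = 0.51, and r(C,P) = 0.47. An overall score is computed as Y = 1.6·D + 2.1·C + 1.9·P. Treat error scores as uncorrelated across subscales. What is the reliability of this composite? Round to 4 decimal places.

0.8488

Var(Y) = 1.6²·13.5² + 2.1²·21.5² + 1.9²·3.7² + 2·[3.36·13.5·21.5·0.55 + 3.04·13.5·3.7·0.51 + 3.99·21.5·3.7·0.47] = 2554.5 + 1526.01 = 4080.51.
Under uncorrelated errors the observed covariances equal the true-score covariances, so only the own-variance terms attenuate.
True-score variance = [1.6²·13.5²·0.56 + 2.1²·21.5²·0.80 + 1.9²·3.7²·0.92] + 1526.01 = 1937.56 + 1526.01 = 3463.57.
Reliability = 3463.57 / 4080.51 = 0.8488.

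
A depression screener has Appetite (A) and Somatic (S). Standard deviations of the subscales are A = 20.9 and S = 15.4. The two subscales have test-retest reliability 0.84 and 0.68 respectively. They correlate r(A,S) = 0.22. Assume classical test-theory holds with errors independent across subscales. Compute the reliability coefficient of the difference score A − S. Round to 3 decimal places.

0.726

Var(A−S) = 20.9² + 15.4² − 2·20.9·15.4·0.22 = 673.97 − 141.618 = 532.352.
Under uncorrelated errors the observed covariances equal the true-score covariances, so only the own-variance terms attenuate.
True-score variance = [20.9²·0.84 + 15.4²·0.68] − 141.618 = 528.189 − 141.618 = 386.571.
Reliability = 386.571 / 532.352 = 0.726.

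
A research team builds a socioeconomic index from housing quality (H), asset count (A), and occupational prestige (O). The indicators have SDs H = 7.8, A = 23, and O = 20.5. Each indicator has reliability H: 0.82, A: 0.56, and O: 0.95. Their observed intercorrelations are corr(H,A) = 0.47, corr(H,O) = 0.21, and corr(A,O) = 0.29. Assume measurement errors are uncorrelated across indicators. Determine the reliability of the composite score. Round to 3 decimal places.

Var(H+A+O) = 7.8² + 23² + 20.5² + 2·[7.8·23·0.47 + 7.8·20.5·0.21 + 23·20.5·0.29] = 1010.09 + 509.264 = 1519.35.
Under uncorrelated errors the observed covariances equal the true-score covariances, so only the own-variance terms attenuate.
True-score variance = [7.8²·0.82 + 23²·0.56 + 20.5²·0.95] + 509.264 = 745.366 + 509.264 = 1254.63.
Reliability = 1254.63 / 1519.35 = 0.826.

0.826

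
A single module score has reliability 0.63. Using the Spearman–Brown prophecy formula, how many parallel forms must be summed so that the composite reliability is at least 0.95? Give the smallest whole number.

k ≥ ρ*(1−ρ₁)/(ρ₁(1−ρ*)) = 0.95·0.37 / (0.63·0.05) = 11.159.
Smallest integer k = 12.

12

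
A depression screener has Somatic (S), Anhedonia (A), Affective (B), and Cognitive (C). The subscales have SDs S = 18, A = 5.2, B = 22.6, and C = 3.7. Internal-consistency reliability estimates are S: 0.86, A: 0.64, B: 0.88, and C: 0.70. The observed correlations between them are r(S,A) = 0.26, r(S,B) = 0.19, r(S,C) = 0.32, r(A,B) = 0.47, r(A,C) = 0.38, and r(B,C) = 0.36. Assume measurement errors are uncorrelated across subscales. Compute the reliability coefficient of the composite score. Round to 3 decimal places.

Var(S+A+B+C) = 18² + 5.2² + 22.6² + 3.7² + 2·[18·5.2·0.26 + 18·22.6·0.19 + 18·3.7·0.32 + 5.2·22.6·0.47 + 5.2·3.7·0.38 + 22.6·3.7·0.36] = 875.49 + 431.178 = 1306.67.
Under uncorrelated errors the observed covariances equal the true-score covariances, so only the own-variance terms attenuate.
True-score variance = [18²·0.86 + 5.2²·0.64 + 22.6²·0.88 + 3.7²·0.70] + 431.178 = 754.997 + 431.178 = 1186.18.
Reliability = 1186.18 / 1306.67 = 0.908.

0.908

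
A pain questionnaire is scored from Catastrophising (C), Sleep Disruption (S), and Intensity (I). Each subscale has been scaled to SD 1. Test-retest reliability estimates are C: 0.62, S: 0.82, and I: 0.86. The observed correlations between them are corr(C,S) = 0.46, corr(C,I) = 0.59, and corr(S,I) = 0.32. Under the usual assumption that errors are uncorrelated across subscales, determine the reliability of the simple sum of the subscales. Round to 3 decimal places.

Var(C+S+I) = 3 + 2·[0.46 + 0.59 + 0.32] = 3 + 2.74 = 5.74.
With uncorrelated errors the cross-covariances are all true-score covariance, so they carry over unchanged; only the diagonal terms shrink to ρᵢσᵢ².
True-score variance = [0.62 + 0.82 + 0.86] + 2.74 = 2.3 + 2.74 = 5.04.
Reliability = 5.04 / 5.74 = 0.878.

0.878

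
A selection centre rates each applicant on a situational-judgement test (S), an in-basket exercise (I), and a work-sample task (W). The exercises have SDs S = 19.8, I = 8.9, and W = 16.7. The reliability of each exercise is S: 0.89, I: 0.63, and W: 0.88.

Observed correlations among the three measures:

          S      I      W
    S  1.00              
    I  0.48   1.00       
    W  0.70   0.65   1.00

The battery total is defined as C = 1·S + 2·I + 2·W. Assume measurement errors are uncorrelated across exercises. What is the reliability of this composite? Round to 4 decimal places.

Var(C) = 19.8² + 2²·8.9² + 2²·16.7² + 2·[2·19.8·8.9·0.48 + 2·19.8·16.7·0.70 + 4·8.9·16.7·0.65] = 1824.44 + 2037.07 = 3861.51.
Under uncorrelated errors the observed covariances equal the true-score covariances, so only the own-variance terms attenuate.
True-score variance = [19.8²·0.89 + 2²·8.9²·0.63 + 2²·16.7²·0.88] + 2037.07 = 1530.22 + 2037.07 = 3567.28.
Reliability = 3567.28 / 3861.51 = 0.9238.

0.9238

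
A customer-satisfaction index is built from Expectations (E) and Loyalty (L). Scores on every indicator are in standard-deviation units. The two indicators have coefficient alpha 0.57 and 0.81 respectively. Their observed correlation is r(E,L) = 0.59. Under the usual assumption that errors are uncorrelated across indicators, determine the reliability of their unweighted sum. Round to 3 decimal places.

Var(E+L) = 2 + 2·[0.59] = 2 + 1.18 = 3.18.
With uncorrelated errors the cross-covariances are all true-score covariance, so they carry over unchanged; only the diagonal terms shrink to ρᵢσᵢ².
True-score variance = [0.57 + 0.81] + 1.18 = 1.38 + 1.18 = 2.56.
Reliability = 2.56 / 3.18 = 0.805.

0.805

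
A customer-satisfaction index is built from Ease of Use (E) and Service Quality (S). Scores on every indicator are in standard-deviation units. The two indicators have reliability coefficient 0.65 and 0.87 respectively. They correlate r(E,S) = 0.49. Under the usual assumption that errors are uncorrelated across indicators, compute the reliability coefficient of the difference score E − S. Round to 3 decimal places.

Var(E−S) = 1 + 1 − 2·0.49 = 2 − 0.98 = 1.02.
With uncorrelated errors the cross-covariances are all true-score covariance, so they carry over unchanged; only the diagonal terms shrink to ρᵢσᵢ².
True-score variance = [0.65 + 0.87] − 0.98 = 1.52 − 0.98 = 0.54.
Reliability = 0.54 / 1.02 = 0.529.

0.529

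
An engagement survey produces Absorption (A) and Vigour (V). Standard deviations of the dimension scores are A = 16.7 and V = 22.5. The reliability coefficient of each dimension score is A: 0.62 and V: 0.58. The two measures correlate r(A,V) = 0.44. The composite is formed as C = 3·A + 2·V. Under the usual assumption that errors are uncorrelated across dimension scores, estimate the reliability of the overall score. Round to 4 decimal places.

0.7232

Var(C) = 3²·16.7² + 2²·22.5² + 2·[6·16.7·22.5·0.44] = 4535.01 + 1983.96 = 6518.97.
Because errors are independent across components, Cov(Tᵢ,Tⱼ) = Cov(Xᵢ,Xⱼ); the off-diagonal part of the true-score variance is the same as above.
True-score variance = [3²·16.7²·0.62 + 2²·22.5²·0.58] + 1983.96 = 2730.71 + 1983.96 = 4714.67.
Reliability = 4714.67 / 6518.97 = 0.7232.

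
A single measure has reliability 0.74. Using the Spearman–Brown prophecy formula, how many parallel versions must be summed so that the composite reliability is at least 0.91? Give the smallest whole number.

k ≥ ρ*(1−ρ₁)/(ρ₁(1−ρ*)) = 0.91·0.26 / (0.74·0.09) = 3.553.
Smallest integer k = 4.

4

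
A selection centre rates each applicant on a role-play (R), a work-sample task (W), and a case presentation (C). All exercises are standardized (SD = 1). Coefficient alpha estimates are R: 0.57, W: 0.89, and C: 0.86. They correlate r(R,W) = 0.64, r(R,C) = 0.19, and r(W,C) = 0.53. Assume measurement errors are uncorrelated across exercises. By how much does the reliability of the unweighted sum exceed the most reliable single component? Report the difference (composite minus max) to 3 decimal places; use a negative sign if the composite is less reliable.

-0.009

Var(sum) = 3 + 2.72 = 5.72; true-score variance = 2.32 + 2.72 = 5.04; composite reliability = 0.8811.
Max component reliability = 0.8900.
Difference = 0.8811 − 0.8900 = -0.009.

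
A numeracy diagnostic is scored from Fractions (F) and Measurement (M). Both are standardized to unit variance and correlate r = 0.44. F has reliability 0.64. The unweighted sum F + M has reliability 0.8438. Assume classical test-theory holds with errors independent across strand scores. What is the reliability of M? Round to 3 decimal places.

Var(F+M) = 2 + 2·0.44 = 2.880.
True-score variance = ρ_F + ρ_M + 2·0.44, so 0.8438 = (0.64 + ρ_M + 0.88) / 2.880.
ρ_M = 0.8438·2.880 − 0.64 − 0.88 = 0.910.

0.910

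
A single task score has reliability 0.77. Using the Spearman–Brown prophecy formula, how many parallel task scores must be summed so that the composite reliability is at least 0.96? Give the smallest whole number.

k ≥ ρ*(1−ρ₁)/(ρ₁(1−ρ*)) = 0.96·0.23 / (0.77·0.04) = 7.169.
Smallest integer k = 8.

8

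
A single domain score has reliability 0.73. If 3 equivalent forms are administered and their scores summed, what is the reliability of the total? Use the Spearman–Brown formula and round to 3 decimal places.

ρ_k = kρ / (1 + (k−1)ρ) = 3·0.73 / (1 + 2·0.73) = 2.190 / 2.460 = 0.890.

0.890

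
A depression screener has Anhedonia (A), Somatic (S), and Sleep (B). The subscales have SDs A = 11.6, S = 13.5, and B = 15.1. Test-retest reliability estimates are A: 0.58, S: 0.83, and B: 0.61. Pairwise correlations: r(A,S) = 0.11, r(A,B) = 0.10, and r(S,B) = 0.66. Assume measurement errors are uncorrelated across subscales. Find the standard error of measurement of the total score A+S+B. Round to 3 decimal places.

13.282

Var(total) = 544.82 + 338.566 = 883.386.
True-score variance = 368.398 + 338.566 = 706.964, so reliability = 0.8003.
Error variance = 883.386 − 706.964 = 176.422; SEM = √176.422 = 13.282.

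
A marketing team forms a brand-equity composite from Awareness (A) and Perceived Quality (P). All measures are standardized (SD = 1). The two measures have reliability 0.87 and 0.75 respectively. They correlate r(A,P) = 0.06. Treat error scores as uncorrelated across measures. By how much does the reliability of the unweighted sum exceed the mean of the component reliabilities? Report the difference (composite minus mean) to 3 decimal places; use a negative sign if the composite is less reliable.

0.011

Var(sum) = 2 + 0.12 = 2.12; true-score variance = 1.62 + 0.12 = 1.74; composite reliability = 0.8208.
Mean component reliability = 0.8100.
Difference = 0.8208 − 0.8100 = 0.011.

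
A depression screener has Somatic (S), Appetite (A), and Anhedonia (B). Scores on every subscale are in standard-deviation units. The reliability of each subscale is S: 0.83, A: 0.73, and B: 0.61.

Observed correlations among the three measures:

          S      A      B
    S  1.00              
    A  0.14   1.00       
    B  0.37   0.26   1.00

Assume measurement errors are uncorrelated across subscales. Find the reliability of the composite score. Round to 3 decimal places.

0.817

Var(S+A+B) = 3 + 2·[0.14 + 0.37 + 0.26] = 3 + 1.54 = 4.54.
Under uncorrelated errors the observed covariances equal the true-score covariances, so only the own-variance terms attenuate.
True-score variance = [0.83 + 0.73 + 0.61] + 1.54 = 2.17 + 1.54 = 3.71.
Reliability = 3.71 / 4.54 = 0.817.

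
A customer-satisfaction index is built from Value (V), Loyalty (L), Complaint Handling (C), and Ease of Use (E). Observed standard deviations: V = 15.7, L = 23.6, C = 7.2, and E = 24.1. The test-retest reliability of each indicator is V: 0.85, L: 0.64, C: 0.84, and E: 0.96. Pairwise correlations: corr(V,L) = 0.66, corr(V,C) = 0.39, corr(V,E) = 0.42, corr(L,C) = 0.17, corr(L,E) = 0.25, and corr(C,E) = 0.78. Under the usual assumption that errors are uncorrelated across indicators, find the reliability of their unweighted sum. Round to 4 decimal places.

0.9086

Var(V+L+C+E) = 15.7² + 23.6² + 7.2² + 24.1² + 2·[15.7·23.6·0.66 + 15.7·7.2·0.39 + 15.7·24.1·0.42 + 23.6·7.2·0.17 + 23.6·24.1·0.25 + 7.2·24.1·0.78] = 1436.1 + 1507.93 = 2944.03.
With uncorrelated errors the cross-covariances are all true-score covariance, so they carry over unchanged; only the diagonal terms shrink to ρᵢσᵢ².
True-score variance = [15.7²·0.85 + 23.6²·0.64 + 7.2²·0.84 + 24.1²·0.96] + 1507.93 = 1167.09 + 1507.93 = 2675.03.
Reliability = 2675.03 / 2944.03 = 0.9086.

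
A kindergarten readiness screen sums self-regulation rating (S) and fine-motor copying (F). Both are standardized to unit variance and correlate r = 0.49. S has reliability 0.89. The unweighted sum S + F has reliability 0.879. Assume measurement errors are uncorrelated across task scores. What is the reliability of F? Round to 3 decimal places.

Var(S+F) = 2 + 2·0.49 = 2.980.
True-score variance = ρ_S + ρ_F + 2·0.49, so 0.879 = (0.89 + ρ_F + 0.98) / 2.980.
ρ_F = 0.879·2.980 − 0.89 − 0.98 = 0.749.

0.749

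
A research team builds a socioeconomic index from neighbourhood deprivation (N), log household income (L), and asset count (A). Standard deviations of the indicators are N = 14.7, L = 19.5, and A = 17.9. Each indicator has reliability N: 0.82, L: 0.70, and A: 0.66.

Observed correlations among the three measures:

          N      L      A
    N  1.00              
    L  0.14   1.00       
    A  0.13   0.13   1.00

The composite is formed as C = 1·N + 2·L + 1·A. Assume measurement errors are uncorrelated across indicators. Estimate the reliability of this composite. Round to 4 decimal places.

Var(C) = 14.7² + 2²·19.5² + 17.9² + 2·[2·14.7·19.5·0.14 + 14.7·17.9·0.13 + 2·19.5·17.9·0.13] = 2057.5 + 410.444 = 2467.94.
Under uncorrelated errors the observed covariances equal the true-score covariances, so only the own-variance terms attenuate.
True-score variance = [14.7²·0.82 + 2²·19.5²·0.70 + 17.9²·0.66] + 410.444 = 1453.36 + 410.444 = 1863.81.
Reliability = 1863.81 / 2467.94 = 0.7552.

0.7552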